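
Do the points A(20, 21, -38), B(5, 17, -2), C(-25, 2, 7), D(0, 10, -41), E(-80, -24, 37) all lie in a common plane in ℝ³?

Yes

The plane through A, B, C has normal n = AB × AC = (504, -945, 105) and equation n·P = -13755.
Checking the remaining points: n·D = -13755, n·E = -13755.
All equal -13755, so all 5 points lie in one plane.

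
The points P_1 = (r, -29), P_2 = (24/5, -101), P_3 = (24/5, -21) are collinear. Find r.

Collinearity: (P_1 − P_2) must be parallel to (P_3 − P_2) = (0, 80).
Cross-multiplying the components: (r − 24/5)·(80) = (72)·(0).
Solving gives r = 24/5.

24/5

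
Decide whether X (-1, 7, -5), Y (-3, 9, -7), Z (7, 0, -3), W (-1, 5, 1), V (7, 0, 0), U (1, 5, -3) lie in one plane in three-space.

The plane through X, Y, Z has normal n = XY × XZ = (-10, -12, -2) and equation n·P = -64.
Checking the remaining points: n·W = -52, n·V = -70, n·U = -64.
Since n·W = -52 ≠ -64, W is off the plane and the points are not all coplanar.

No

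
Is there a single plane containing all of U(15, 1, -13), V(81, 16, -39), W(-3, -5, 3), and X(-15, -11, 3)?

No

A normal to the plane through U, V, W is n = UV × UW = (84, -588, -126).
The plane has equation n·P = 2310. For X: n·X = 4830.
4830 ≠ 2310, so X is off the plane.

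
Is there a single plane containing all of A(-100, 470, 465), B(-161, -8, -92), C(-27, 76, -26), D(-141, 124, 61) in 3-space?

Yes

With A as base: AB = (-61, -478, -557), AC = (73, -394, -491), AD = (-41, -346, -404).
AC × AD = (-10710, 49623, -41412).
AB · (AC × AD) = 0.
The scalar triple product vanishes, so the four points are coplanar.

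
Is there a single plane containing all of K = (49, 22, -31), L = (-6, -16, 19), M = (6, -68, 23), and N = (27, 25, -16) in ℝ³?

No

The four points are coplanar iff the 3×3 determinant with rows KL, KM, KN is zero.
Rows: (-55, -38, 50), (-43, -90, 54), (-22, 3, 15).
Expanding along the first row: (-55)(-1512) − (-38)(543) + (50)(-2109) = -1656.
Nonzero ⇒ not coplanar.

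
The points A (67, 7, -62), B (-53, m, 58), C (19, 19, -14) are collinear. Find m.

37

Direction AC = (-48, 12, 48). From the x-coordinate of B, the parameter along the line is τ = (-53 − 67)/(-48) = 5/2.
Then m = 7 + 5/2·(12) = 37.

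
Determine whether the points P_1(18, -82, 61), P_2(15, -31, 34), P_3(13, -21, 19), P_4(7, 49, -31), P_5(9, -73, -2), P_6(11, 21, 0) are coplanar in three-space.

The plane through P_1, P_2, P_3 has normal n = P_1P_2 × P_1P_3 = (-495, 9, 72) and equation n·P = -5256.
Checking the remaining points: n·P_4 = -5256, n·P_5 = -5256, n·P_6 = -5256.
All equal -5256, so all 6 points lie in one plane.

Yes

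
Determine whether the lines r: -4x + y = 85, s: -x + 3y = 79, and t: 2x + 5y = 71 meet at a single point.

Intersecting r and s: solving the 2×2 system gives (x, y) = (-16, 21).
Substitute into t: (2)(-16) + (5)(21) = 73.
But t requires 71 ≠ 73, so the three lines have no common point.

No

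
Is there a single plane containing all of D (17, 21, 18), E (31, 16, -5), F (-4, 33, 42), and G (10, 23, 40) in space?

The four points are coplanar iff the 3×3 determinant with rows DE, DF, DG is zero.
Rows: (14, -5, -23), (-21, 12, 24), (-7, 2, 22).
Expanding along the first row: (14)(216) − (-5)(-294) + (-23)(42) = 588.
Nonzero ⇒ not coplanar.

No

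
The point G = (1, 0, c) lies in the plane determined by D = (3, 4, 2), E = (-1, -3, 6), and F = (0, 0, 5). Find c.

A normal to the plane is n = DE × DF = (-5, 0, -5).
G lies in the plane iff n · DG = 0.
This gives (-5)c + (20) = 0, so c = 4.

4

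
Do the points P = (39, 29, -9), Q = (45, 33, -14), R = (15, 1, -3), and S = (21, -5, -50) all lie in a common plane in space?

No

The four points are coplanar iff the 3×3 determinant with rows PQ, PR, PS is zero.
Rows: (6, 4, -5), (-24, -28, 6), (-18, -34, -41).
Expanding along the first row: (6)(1352) − (4)(1092) + (-5)(312) = 2184.
Nonzero ⇒ not coplanar.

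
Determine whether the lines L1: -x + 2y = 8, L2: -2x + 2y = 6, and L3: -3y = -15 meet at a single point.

Yes

Intersecting L1 and L2: solving the 2×2 system gives (x, y) = (2, 5).
Substitute into L3: (0)(2) + (-3)(5) = -15.
This equals -15, so (2, 5) lies on all three lines and they are concurrent.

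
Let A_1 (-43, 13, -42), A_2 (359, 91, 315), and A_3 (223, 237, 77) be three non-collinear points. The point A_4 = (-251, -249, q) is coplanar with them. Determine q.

The plane through A_1, A_2, A_3 has equation −70686x + 47124y + 69300z = 741510.
Substituting A_4: (69300)q + (6008310) = 741510, so q = -76.

-76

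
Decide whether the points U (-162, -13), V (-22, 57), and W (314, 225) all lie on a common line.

Yes

UV = (140, 70), UW = (476, 238).
det[UV; UW] = (140)(238) − (70)(476) = 0.
The determinant is zero, so the points are collinear.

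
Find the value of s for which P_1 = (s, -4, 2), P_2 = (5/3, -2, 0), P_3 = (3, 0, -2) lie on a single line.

1/3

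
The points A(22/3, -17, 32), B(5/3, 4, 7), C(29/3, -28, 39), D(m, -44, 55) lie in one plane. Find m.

41/3

Coplanarity ⇔ det[AB; AC; AD] = 0.
Expanding, this is linear in m: (-128)m + (5248/3) = 0.
So m = 41/3.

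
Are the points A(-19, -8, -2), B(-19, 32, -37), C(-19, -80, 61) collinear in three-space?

Yes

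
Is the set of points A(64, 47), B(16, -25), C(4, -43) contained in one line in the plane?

Yes

AB = (-48, -72), AC = (-60, -90).
Twice the signed area of △ABC is (-48)(-90) − (-72)(-60) = 0.
The triangle is degenerate (zero area), so the points are collinear.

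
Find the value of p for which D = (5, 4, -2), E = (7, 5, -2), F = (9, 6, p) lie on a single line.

-2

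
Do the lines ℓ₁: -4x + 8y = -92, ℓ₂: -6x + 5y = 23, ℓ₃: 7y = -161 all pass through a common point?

Yes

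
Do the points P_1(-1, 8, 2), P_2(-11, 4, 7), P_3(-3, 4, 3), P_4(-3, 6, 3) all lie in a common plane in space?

The four points are coplanar iff the 3×3 determinant with rows P_1P_2, P_1P_3, P_1P_4 is zero.
Rows: (-10, -4, 5), (-2, -4, 1), (-2, -2, 1).
Expanding along the first row: (-10)(-2) − (-4)(0) + (5)(-4) = 0.
Zero determinant ⇒ coplanar.

Yes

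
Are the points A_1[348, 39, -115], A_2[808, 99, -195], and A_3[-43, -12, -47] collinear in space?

A_1A_2 = (460, 60, -80), A_1A_3 = (-391, -51, 68).
Each component of A_1A_3 is -17/20 times the corresponding component of A_1A_2, so A_1A_3 = -17/20·A_1A_2 and the points are collinear.

Yes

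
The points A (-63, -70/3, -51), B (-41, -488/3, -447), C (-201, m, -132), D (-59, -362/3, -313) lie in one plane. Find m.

The points are coplanar iff AB · (AC × AD) = 0.
Expanding, this is linear in m: (-4180)m + (-1521520/3) = 0.
So m = -364/3.

-364/3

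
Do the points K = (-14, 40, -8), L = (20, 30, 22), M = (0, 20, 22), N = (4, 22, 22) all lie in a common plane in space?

The four points are coplanar iff the 3×3 determinant with rows KL, KM, KN is zero.
Rows: (34, -10, 30), (14, -20, 30), (18, -18, 30).
Expanding along the first row: (34)(-60) − (-10)(-120) + (30)(108) = 0.
Zero determinant ⇒ coplanar.

Yes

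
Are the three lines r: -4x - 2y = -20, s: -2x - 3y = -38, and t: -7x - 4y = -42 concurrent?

The three lines meet at one point iff the augmented coefficient matrix [aᵢ bᵢ cᵢ] has rank < 3, i.e. its determinant vanishes.
Here the determinant is 0.
It vanishes, so the lines are concurrent at (-2, 14).

Yes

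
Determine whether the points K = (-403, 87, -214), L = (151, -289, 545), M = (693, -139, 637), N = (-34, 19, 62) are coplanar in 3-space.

No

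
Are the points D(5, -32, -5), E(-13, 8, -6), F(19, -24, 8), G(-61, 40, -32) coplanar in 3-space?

Yes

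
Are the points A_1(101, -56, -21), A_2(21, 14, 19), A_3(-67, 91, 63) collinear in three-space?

Yes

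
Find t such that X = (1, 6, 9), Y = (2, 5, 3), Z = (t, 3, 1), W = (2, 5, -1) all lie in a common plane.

Normal to plane XYW: n = (4, 4, 0); plane equation n·P = 28.
Requiring n·Z = 28: (4)t + (12) = 28.
So t = 4.

4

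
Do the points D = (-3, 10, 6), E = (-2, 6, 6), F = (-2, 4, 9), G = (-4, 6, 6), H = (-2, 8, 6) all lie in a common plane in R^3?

The plane through D, E, F has normal n = DE × DF = (-12, -3, -2) and equation n·P = -6.
Checking the remaining points: n·G = 18, n·H = -12.
Since n·G = 18 ≠ -6, G is off the plane and the points are not all coplanar.

No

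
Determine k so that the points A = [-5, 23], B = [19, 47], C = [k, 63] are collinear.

35

Collinearity: (C − A) must be parallel to (B − A) = (24, 24).
Cross-multiplying the components: (k − (-5))·(24) = (40)·(24).
Solving gives k = 35.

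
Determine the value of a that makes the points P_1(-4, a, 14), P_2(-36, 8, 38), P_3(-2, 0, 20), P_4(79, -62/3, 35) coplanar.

2/3

The points are coplanar iff P_1P_2 · (P_1P_3 × P_1P_4) = 0.
Expanding, this is linear in a: (1968)a + (-1312) = 0.
So a = 2/3.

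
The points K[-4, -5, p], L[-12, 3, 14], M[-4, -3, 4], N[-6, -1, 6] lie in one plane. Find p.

Coplanarity ⇔ det[KL; KM; KN] = 0.
Expanding, this is linear in p: (-4)p + (24) = 0.
So p = 6.

6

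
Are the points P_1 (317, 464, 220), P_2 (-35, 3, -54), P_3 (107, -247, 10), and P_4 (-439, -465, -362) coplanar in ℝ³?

No

The four points are coplanar iff the 3×3 determinant with rows P_1P_2, P_1P_3, P_1P_4 is zero.
Rows: (-352, -461, -274), (-210, -711, -210), (-756, -929, -582).
Expanding along the first row: (-352)(218712) − (-461)(-36540) + (-274)(-342426) = -6840.
Nonzero ⇒ not coplanar.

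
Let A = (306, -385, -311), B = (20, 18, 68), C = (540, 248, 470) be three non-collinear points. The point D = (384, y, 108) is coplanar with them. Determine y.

-34

The plane through A, B, C has equation 74836x + 312052y − 275340z = -11609464.
Substituting D: (312052)y + (-999696) = -11609464, so y = -34.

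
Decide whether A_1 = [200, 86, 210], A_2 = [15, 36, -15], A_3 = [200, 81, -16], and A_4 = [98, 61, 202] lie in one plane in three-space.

A normal to the plane through A_1, A_2, A_3 is n = A_1A_2 × A_1A_3 = (10175, -41810, 925).
The plane has equation n·P = -1366410. For A_4: n·A_4 = -1366410.
Equal, so A_4 lies in the plane and all four are coplanar.

Yes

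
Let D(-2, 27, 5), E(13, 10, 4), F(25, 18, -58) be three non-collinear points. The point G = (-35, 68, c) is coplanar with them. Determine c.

-3

The plane through D, E, F has equation 1062x + 918y + 324z = 24282.
Substituting G: (324)c + (25254) = 24282, so c = -3.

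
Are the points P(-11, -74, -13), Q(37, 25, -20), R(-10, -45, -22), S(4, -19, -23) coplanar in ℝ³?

No

The four points are coplanar iff the 3×3 determinant with rows PQ, PR, PS is zero.
Rows: (48, 99, -7), (1, 29, -9), (15, 55, -10).
Expanding along the first row: (48)(205) − (99)(125) + (-7)(-380) = 125.
Nonzero ⇒ not coplanar.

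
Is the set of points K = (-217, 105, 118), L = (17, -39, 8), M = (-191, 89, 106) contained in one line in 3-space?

KL = (234, -144, -110), KM = (26, -16, -12).
Comparing components 2 and 3: (-144)(-12) − (-110)(-16) = -32 ≠ 0, so KL and KM are not parallel and the points are not collinear.

No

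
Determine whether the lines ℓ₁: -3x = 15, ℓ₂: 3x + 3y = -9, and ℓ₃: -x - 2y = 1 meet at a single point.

Yes

The three lines meet at one point iff the augmented coefficient matrix [aᵢ bᵢ cᵢ] has rank < 3, i.e. its determinant vanishes.
Here the determinant is 0.
It vanishes, so the lines are concurrent at (-5, 2).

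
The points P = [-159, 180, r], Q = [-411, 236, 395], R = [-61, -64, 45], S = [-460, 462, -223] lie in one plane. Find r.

-437

Coplanarity ⇔ det[PQ; PR; PS] = 0.
Expanding, this is linear in r: (-64400)r + (-28142800) = 0.
So r = -437.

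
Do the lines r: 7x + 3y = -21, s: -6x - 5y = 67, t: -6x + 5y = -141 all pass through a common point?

No

The three lines meet at one point iff the augmented coefficient matrix [aᵢ bᵢ cᵢ] has rank < 3, i.e. its determinant vanishes.
Here the determinant is 106.
Nonzero, so no common point exists.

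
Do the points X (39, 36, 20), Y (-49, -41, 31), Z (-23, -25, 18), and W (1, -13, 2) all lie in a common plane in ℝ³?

A normal to the plane through X, Y, Z is n = XY × XZ = (825, -858, 594).
The plane has equation n·P = 13167. For W: n·W = 13167.
Equal, so W lies in the plane and all four are coplanar.

Yes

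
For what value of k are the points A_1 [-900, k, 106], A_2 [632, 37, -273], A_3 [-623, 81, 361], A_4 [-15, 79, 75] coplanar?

The points are coplanar iff A_1A_2 · (A_1A_3 × A_1A_4) = 0.
Expanding, this is linear in k: (-26542)k + (-7166340) = 0.
So k = -270.

-270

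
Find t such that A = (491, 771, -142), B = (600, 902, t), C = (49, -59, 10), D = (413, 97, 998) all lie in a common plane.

Normal to plane ACD: n = (-843752, 492024, 233168); plane equation n·P = -68041584.
Requiring n·B = -68041584: (233168)t + (-62445552) = -68041584.
So t = -24.

-24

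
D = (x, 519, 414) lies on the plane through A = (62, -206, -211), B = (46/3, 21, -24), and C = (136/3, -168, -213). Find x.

-239/3

Coplanarity requires AB · (AC × AD) = 0.
AB = (-140/3, 227, 187), AC = (-50/3, 38, -2); the triple product is linear in x with coefficient -7560 and constant term -602280.
Setting it to zero: x = -239/3.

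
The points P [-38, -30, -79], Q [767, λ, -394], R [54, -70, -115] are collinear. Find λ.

-380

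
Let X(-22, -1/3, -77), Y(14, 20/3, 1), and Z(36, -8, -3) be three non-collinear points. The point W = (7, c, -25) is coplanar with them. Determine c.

4/3

The plane through X, Y, Z has equation 1116x + 1860y − 682z = 27342.
Substituting W: (1860)c + (24862) = 27342, so c = 4/3.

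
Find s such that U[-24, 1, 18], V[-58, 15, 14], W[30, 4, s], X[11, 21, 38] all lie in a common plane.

36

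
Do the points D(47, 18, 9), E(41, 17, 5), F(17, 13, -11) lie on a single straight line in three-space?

DE = (-6, -1, -4), DF = (-30, -5, -20).
DE × DF = (0, 0, 0).
The cross product vanishes, so the three points are collinear.

Yes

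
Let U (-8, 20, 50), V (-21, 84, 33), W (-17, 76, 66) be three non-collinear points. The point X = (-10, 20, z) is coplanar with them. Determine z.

A normal to the plane is n = UV × UW = (1976, 361, -152).
X lies in the plane iff n · UX = 0.
This gives (-152)z + (3648) = 0, so z = 24.

24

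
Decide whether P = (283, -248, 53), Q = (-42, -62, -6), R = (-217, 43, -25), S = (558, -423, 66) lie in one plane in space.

A normal to the plane through P, Q, R is n = PQ × PR = (2661, 4150, -1575).
The plane has equation n·X = -359612. For S: n·S = -374562.
-374562 ≠ -359612, so S is off the plane.

No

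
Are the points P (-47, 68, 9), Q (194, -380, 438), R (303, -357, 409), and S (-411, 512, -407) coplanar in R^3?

No

A normal to the plane through P, Q, R is n = PQ × PR = (3125, 53750, 54375).
The plane has equation n·X = 3997500. For S: n·S = 4105000.
4105000 ≠ 3997500, so S is off the plane.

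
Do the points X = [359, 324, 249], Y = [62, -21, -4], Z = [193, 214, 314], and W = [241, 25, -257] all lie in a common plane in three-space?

No

A normal to the plane through X, Y, Z is n = XY × XZ = (-50255, 61303, -24600).
The plane has equation n·P = -4304773. For W: n·W = -4256680.
-4256680 ≠ -4304773, so W is off the plane.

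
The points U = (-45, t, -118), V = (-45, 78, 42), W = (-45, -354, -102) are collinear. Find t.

-402

Direction VW = (0, -432, -144). From the z-coordinate of U, the parameter along the line is τ = (-118 − 42)/(-144) = 10/9.
Then t = 78 + 10/9·(-432) = -402.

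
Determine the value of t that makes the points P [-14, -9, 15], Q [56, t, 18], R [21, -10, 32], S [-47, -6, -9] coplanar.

Normal to plane PRS: n = (-27, 279, 72); plane equation n·X = -1053.
Requiring n·Q = -1053: (279)t + (-216) = -1053.
So t = -3.

-3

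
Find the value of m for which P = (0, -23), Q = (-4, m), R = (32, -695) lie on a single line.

Collinearity: (Q − P) must be parallel to (R − P) = (32, -672).
Cross-multiplying the components: (m − (-23))·(32) = (-4)·(-672).
Solving gives m = 61.

61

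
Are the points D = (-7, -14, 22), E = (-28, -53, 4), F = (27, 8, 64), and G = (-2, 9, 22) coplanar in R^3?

Yes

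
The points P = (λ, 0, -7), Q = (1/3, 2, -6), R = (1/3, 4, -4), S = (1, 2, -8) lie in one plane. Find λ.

The points are coplanar iff PQ · (PR × PS) = 0.
Expanding, this is linear in λ: (4)λ + (0) = 0.
So λ = 0.

0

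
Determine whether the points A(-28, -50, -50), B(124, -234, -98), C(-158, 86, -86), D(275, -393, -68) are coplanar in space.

The four points are coplanar iff the 3×3 determinant with rows AB, AC, AD is zero.
Rows: (152, -184, -48), (-130, 136, -36), (303, -343, -18).
Expanding along the first row: (152)(-14796) − (-184)(13248) + (-48)(3382) = 26304.
Nonzero ⇒ not coplanar.

No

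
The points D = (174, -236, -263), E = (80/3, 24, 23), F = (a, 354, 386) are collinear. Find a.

-481/3

Direction DE = (-442/3, 260, 286). From the y-coordinate of F, the parameter along the line is τ = (354 − (-236))/260 = 59/26.
Then a = 174 + 59/26·(-442/3) = -481/3.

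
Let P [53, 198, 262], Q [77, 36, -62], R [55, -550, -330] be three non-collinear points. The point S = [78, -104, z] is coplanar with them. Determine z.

The plane through P, Q, R has equation −146448x + 13560y − 17628z = -9695400.
Substituting S: (-17628)z + (-12833184) = -9695400, so z = -178.

-178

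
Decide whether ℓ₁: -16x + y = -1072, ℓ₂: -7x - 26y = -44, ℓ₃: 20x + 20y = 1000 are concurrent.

No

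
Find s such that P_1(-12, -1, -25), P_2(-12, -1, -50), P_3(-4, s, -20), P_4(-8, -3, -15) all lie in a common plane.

The points are coplanar iff P_1P_2 · (P_1P_3 × P_1P_4) = 0.
Expanding, this is linear in s: (100)s + (500) = 0.
So s = -5.

-5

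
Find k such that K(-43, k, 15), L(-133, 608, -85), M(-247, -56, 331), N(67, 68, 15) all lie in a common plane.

The points are coplanar iff KL · (KM × KN) = 0.
Expanding, this is linear in k: (-94600)k + (23839200) = 0.
So k = 252.

252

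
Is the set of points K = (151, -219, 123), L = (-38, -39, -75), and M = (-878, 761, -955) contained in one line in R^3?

Yes

KL = (-189, 180, -198), KM = (-1029, 980, -1078).
KL × KM = (0, 0, 0).
The cross product vanishes, so the three points are collinear.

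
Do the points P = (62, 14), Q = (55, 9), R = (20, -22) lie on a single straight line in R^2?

No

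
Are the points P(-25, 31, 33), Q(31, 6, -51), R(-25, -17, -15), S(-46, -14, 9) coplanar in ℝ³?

No

The four points are coplanar iff the 3×3 determinant with rows PQ, PR, PS is zero.
Rows: (56, -25, -84), (0, -48, -48), (-21, -45, -24).
Expanding along the first row: (56)(-1008) − (-25)(-1008) + (-84)(-1008) = 3024.
Nonzero ⇒ not coplanar.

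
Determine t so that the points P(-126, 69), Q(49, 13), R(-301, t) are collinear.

125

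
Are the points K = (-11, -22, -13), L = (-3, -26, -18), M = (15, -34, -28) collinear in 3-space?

No

KL = (8, -4, -5), KM = (26, -12, -15).
Comparing components 3 and 1: (-5)(26) − (8)(-15) = -10 ≠ 0, so KL and KM are not parallel and the points are not collinear.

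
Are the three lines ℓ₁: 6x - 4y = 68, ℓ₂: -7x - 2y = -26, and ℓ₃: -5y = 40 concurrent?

Yes

Lines aᵢx + bᵢy = cᵢ with pairwise distinct directions are concurrent exactly when det[aᵢ bᵢ cᵢ] = 0.
Here the determinant is 0.
It vanishes, so the lines are concurrent at (6, -8).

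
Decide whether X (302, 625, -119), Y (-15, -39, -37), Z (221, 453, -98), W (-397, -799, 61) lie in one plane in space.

Yes

The four points are coplanar iff the 3×3 determinant with rows XY, XZ, XW is zero.
Rows: (-317, -664, 82), (-81, -172, 21), (-699, -1424, 180).
Expanding along the first row: (-317)(-1056) − (-664)(99) + (82)(-4884) = 0.
Zero determinant ⇒ coplanar.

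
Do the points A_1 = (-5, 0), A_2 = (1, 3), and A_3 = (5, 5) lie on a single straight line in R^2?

Yes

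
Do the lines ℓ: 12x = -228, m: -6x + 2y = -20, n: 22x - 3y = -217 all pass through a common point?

Yes

The three lines meet at one point iff the augmented coefficient matrix [aᵢ bᵢ cᵢ] has rank < 3, i.e. its determinant vanishes.
Here the determinant is 0.
It vanishes, so the lines are concurrent at (-19, -67).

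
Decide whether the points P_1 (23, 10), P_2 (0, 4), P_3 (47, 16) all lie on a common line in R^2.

No

P_1P_2 = (-23, -6), P_1P_3 = (24, 6).
If collinear, P_1P_3 would be a scalar multiple of P_1P_2. But (-23)·(6) ≠ (-6)·(24) (difference 6), so they are not parallel; the points are not collinear.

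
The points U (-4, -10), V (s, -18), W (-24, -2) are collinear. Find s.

16

Collinearity: (V − U) must be parallel to (W − U) = (-20, 8).
Cross-multiplying the components: (s − (-4))·(8) = (-8)·(-20).
Solving gives s = 16.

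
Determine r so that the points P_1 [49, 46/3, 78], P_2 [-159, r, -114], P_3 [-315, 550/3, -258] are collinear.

334/3

Direction P_1P_3 = (-364, 168, -336). From the x-coordinate of P_2, the parameter along the line is τ = (-159 − 49)/(-364) = 4/7.
Then r = 46/3 + 4/7·(168) = 334/3.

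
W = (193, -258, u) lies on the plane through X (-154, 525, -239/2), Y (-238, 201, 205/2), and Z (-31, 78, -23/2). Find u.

A normal to the plane is n = XY × XZ = (64242, 36378, 77400).
W lies in the plane iff n · XW = 0.
This gives (77400)u + (3057300) = 0, so u = -79/2.

-79/2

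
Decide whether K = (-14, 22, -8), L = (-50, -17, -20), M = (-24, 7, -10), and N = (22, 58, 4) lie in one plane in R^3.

No

The four points are coplanar iff the 3×3 determinant with rows KL, KM, KN is zero.
Rows: (-36, -39, -12), (-10, -15, -2), (36, 36, 12).
Expanding along the first row: (-36)(-108) − (-39)(-48) + (-12)(180) = -144.
Nonzero ⇒ not coplanar.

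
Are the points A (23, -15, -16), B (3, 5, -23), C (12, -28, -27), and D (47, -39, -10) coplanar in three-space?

A normal to the plane through A, B, C is n = AB × AC = (-311, -143, 480).
The plane has equation n·P = -12688. For D: n·D = -13840.
-13840 ≠ -12688, so D is off the plane.

No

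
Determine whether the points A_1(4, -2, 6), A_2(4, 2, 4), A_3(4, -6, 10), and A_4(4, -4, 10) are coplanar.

Yes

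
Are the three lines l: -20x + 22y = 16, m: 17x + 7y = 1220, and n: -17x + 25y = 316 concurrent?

Lines aᵢx + bᵢy = cᵢ with pairwise distinct directions are concurrent exactly when det[aᵢ bᵢ cᵢ] = 0.
Here the determinant is 0.
It vanishes, so the lines are concurrent at (52, 48).

Yes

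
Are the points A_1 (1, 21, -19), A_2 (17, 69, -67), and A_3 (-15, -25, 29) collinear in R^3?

A_1A_2 = (16, 48, -48), A_1A_3 = (-16, -46, 48).
A_1A_2 × A_1A_3 = (96, 0, 32).
The cross product is nonzero, so the points do not lie on one line.

No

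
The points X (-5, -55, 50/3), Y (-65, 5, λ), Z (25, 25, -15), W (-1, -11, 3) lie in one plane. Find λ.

53/3

The points are coplanar iff XY · (XZ × XW) = 0.
Expanding, this is linear in λ: (1000)λ + (-53000/3) = 0.
So λ = 53/3.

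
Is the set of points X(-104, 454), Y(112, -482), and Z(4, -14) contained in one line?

XY = (216, -936), XZ = (108, -468).
det[XY; XZ] = (216)(-468) − (-936)(108) = 0.
The determinant is zero, so the points are collinear.

Yes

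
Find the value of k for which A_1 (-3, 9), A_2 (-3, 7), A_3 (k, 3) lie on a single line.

Collinearity: (A_3 − A_1) must be parallel to (A_2 − A_1) = (0, -2).
Cross-multiplying the components: (k − (-3))·(-2) = (-6)·(0).
Solving gives k = -3.

-3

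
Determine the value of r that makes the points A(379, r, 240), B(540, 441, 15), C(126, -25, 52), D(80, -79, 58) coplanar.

The points are coplanar iff AB · (AC × AD) = 0.
Expanding, this is linear in r: (-782)r + (9384) = 0.
So r = 12.

12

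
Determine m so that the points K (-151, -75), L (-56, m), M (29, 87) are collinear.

The three points are collinear iff det[KL; KM] = 0.
This determinant is linear in m: (-180)m + (1890) = 0, so m = 21/2.

21/2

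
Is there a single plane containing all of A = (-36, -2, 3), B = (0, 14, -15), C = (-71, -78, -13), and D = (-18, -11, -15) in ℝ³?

No

With A as base: AB = (36, 16, -18), AC = (-35, -76, -16), AD = (18, -9, -18).
AC × AD = (1224, -918, 1683).
AB · (AC × AD) = -918.
Since -918 ≠ 0, the four points are not coplanar.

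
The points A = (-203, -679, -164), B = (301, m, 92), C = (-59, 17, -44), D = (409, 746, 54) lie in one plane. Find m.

896

Normal to plane ACD: n = (-19272, 42048, -220752); plane equation n·P = 11564952.
Requiring n·B = 11564952: (42048)m + (-26110056) = 11564952.
So m = 896.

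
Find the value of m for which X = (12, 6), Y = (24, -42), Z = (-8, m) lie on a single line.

Collinearity: (Z − X) must be parallel to (Y − X) = (12, -48).
Cross-multiplying the components: (m − 6)·(12) = (-20)·(-48).
Solving gives m = 86.

86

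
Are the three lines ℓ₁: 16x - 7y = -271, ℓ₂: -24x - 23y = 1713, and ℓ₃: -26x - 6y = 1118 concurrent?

The three lines meet at one point iff the augmented coefficient matrix [aᵢ bᵢ cᵢ] has rank < 3, i.e. its determinant vanishes.
Here the determinant is 0.
It vanishes, so the lines are concurrent at (-34, -39).

Yes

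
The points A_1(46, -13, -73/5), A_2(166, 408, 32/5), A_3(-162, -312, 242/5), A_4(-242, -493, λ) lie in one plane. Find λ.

Coplanarity ⇔ det[A_1A_2; A_1A_3; A_1A_4] = 0.
Expanding, this is linear in λ: (51688)λ + (-14834456/5) = 0.
So λ = 287/5.

287/5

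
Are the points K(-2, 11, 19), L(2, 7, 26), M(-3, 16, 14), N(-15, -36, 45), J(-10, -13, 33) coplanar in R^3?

No

The plane through K, L, M has normal n = KL × KM = (-15, 13, 16) and equation n·P = 477.
Checking the remaining points: n·N = 477, n·J = 509.
Since n·J = 509 ≠ 477, J is off the plane and the points are not all coplanar.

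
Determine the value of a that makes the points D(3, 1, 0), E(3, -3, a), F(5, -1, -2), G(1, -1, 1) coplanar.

The points are coplanar iff DE · (DF × DG) = 0.
Expanding, this is linear in a: (-8)a + (-8) = 0.
So a = -1.

-1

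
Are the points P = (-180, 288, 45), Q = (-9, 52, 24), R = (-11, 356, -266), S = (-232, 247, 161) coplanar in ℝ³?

No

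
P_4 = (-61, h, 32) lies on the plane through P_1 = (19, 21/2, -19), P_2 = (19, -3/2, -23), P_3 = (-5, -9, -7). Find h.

The plane through P_1, P_2, P_3 has equation −222x + 96y − 288z = 2262.
Substituting P_4: (96)h + (4326) = 2262, so h = -43/2.

-43/2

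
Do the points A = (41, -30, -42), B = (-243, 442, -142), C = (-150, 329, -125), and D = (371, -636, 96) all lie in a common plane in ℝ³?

Yes

A normal to the plane through A, B, C is n = AB × AC = (-3276, -4472, -11804).
The plane has equation n·P = 495612. For D: n·D = 495612.
Equal, so D lies in the plane and all four are coplanar.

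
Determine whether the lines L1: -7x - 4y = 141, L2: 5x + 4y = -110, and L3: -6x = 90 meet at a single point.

No

Intersecting L1 and L2: solving the 2×2 system gives (x, y) = (-31/2, -65/8).
Substitute into L3: (-6)(-31/2) + (0)(-65/8) = 93.
But L3 requires 90 ≠ 93, so the three lines have no common point.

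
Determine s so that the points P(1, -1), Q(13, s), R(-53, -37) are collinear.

7

Collinearity: (Q − P) must be parallel to (R − P) = (-54, -36).
Cross-multiplying the components: (s − (-1))·(-54) = (12)·(-36).
Solving gives s = 7.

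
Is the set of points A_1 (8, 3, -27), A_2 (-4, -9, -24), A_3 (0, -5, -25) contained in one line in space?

A_1A_2 = (-12, -12, 3), A_1A_3 = (-8, -8, 2).
Each component of A_1A_3 is 2/3 times the corresponding component of A_1A_2, so A_1A_3 = 2/3·A_1A_2 and the points are collinear.

Yes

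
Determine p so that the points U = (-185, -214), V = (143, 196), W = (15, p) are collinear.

36

Collinearity: (W − U) must be parallel to (V − U) = (328, 410).
Cross-multiplying the components: (p − (-214))·(328) = (200)·(410).
Solving gives p = 36.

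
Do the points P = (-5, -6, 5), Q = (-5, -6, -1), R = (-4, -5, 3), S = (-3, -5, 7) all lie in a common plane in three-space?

A normal to the plane through P, Q, R is n = PQ × PR = (6, -6, 0).
The plane has equation n·X = 6. For S: n·S = 12.
12 ≠ 6, so S is off the plane.

No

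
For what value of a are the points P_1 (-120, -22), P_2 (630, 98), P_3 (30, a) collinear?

Collinearity: (P_3 − P_1) must be parallel to (P_2 − P_1) = (750, 120).
Cross-multiplying the components: (a − (-22))·(750) = (150)·(120).
Solving gives a = 2.

2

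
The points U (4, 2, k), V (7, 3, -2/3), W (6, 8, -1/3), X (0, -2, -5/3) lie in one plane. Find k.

Coplanarity ⇔ det[UV; UW; UX] = 0.
Expanding, this is linear in k: (-40)k + (-40) = 0.
So k = -1.

-1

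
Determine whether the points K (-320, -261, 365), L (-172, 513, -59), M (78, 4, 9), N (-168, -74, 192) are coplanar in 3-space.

Yes

A normal to the plane through K, L, M is n = KL × KM = (-163184, -116064, -268832).
The plane has equation n·P = -15612096. For N: n·N = -15612096.
Equal, so N lies in the plane and all four are coplanar.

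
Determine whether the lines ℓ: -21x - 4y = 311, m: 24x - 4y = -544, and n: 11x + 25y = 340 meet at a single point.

Lines aᵢx + bᵢy = cᵢ with pairwise distinct directions are concurrent exactly when det[aᵢ bᵢ cᵢ] = 0.
Here the determinant is -180.
Nonzero, so no common point exists.

No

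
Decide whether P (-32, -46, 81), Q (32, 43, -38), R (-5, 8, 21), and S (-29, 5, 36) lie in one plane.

With P as base: PQ = (64, 89, -119), PR = (27, 54, -60), PS = (3, 51, -45).
PR × PS = (630, 1035, 1215).
PQ · (PR × PS) = -12150.
Since -12150 ≠ 0, the four points are not coplanar.

No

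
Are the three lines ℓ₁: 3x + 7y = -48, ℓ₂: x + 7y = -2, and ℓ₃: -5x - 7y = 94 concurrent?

Intersecting ℓ₁ and ℓ₂: solving the 2×2 system gives (x, y) = (-23, 3).
Substitute into ℓ₃: (-5)(-23) + (-7)(3) = 94.
This equals 94, so (-23, 3) lies on all three lines and they are concurrent.

Yes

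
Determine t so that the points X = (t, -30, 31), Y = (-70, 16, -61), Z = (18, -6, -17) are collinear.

114

Collinearity requires XY × XZ = 0; each component is linear in t.
The y-component gives (44)t + (-5016) = 0, so t = 114.
The remaining components then also vanish.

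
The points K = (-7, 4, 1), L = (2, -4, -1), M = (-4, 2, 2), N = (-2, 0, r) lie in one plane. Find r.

1

The points are coplanar iff KL · (KM × KN) = 0.
Expanding, this is linear in r: (6)r + (-6) = 0.
So r = 1.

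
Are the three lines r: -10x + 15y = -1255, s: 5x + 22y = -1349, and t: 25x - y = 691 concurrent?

No

Lines aᵢx + bᵢy = cᵢ with pairwise distinct directions are concurrent exactly when det[aᵢ bᵢ cᵢ] = 0.
Here the determinant is 295.
Nonzero, so no common point exists.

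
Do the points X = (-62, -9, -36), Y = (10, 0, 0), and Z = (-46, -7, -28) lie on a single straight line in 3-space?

Yes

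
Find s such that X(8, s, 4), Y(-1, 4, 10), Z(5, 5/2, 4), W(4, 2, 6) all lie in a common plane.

-1/2

Coplanarity ⇔ det[XY; XZ; XW] = 0.
Expanding, this is linear in s: (6)s + (3) = 0.
So s = -1/2.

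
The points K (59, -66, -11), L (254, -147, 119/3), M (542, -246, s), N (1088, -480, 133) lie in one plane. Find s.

-75

Normal to plane KLN: n = (9312, 24056, 2619); plane equation n·P = -1067097.
Requiring n·M = -1067097: (2619)s + (-870672) = -1067097.
So s = -75.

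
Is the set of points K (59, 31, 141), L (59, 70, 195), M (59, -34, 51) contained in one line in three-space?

KL = (0, 39, 54), KM = (0, -65, -90).
Each component of KM is -5/3 times the corresponding component of KL, so KM = -5/3·KL and the points are collinear.

Yes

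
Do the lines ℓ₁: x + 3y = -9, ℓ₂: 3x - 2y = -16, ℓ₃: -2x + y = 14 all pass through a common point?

Lines aᵢx + bᵢy = cᵢ with pairwise distinct directions are concurrent exactly when det[aᵢ bᵢ cᵢ] = 0.
Here the determinant is -33.
Nonzero, so no common point exists.

No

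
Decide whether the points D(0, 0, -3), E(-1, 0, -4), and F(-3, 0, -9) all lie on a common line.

No

DE = (-1, 0, -1), DF = (-3, 0, -6).
Comparing components 3 and 1: (-1)(-3) − (-1)(-6) = -3 ≠ 0, so DE and DF are not parallel and the points are not collinear.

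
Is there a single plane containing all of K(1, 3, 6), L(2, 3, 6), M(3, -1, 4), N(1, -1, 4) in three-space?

A normal to the plane through K, L, M is n = KL × KM = (0, 2, -4).
The plane has equation n·P = -18. For N: n·N = -18.
Equal, so N lies in the plane and all four are coplanar.

Yes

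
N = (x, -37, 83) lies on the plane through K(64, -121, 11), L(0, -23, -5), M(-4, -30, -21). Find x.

A normal to the plane is n = KL × KM = (-1680, -960, 840).
N lies in the plane iff n · KN = 0.
This gives (-1680)x + (87360) = 0, so x = 52.

52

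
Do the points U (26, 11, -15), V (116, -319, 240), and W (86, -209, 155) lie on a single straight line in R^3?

UV = (90, -330, 255), UW = (60, -220, 170).
UV × UW = (0, 0, 0).
The cross product vanishes, so the three points are collinear.

Yes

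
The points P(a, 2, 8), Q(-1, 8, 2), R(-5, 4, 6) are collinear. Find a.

-7

Direction QR = (-4, -4, 4). From the y-coordinate of P, the parameter along the line is τ = (2 − 8)/(-4) = 3/2.
Then a = (-1) + 3/2·(-4) = -7.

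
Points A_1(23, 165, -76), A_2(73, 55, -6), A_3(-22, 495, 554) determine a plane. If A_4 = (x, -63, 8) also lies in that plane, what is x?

119

The plane through A_1, A_2, A_3 has equation −92400x − 34650y + 11550z = -8720250.
Substituting A_4: (-92400)x + (2275350) = -8720250, so x = 119.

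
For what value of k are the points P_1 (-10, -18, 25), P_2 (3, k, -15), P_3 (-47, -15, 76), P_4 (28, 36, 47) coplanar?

Coplanarity ⇔ det[P_1P_2; P_1P_3; P_1P_4] = 0.
Expanding, this is linear in k: (2752)k + (99072) = 0.
So k = -36.

-36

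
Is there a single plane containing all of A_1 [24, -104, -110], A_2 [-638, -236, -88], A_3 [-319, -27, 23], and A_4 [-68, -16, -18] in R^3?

Yes

A normal to the plane through A_1, A_2, A_3 is n = A_1A_2 × A_1A_3 = (-19250, 80500, -96250).
The plane has equation n·P = 1753500. For A_4: n·A_4 = 1753500.
Equal, so A_4 lies in the plane and all four are coplanar.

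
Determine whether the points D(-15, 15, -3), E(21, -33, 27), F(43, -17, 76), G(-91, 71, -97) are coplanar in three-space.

Yes

The four points are coplanar iff the 3×3 determinant with rows DE, DF, DG is zero.
Rows: (36, -48, 30), (58, -32, 79), (-76, 56, -94).
Expanding along the first row: (36)(-1416) − (-48)(552) + (30)(816) = 0.
Zero determinant ⇒ coplanar.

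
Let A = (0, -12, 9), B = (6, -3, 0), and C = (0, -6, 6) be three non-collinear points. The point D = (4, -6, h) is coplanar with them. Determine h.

3

Coplanarity requires AB · (AC × AD) = 0.
AB = (6, 9, -9), AC = (0, 6, -3); the triple product is linear in h with coefficient 36 and constant term -108.
Setting it to zero: h = 3.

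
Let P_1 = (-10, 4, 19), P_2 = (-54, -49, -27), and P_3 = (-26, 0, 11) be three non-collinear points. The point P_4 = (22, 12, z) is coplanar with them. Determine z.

35

A normal to the plane is n = P_1P_2 × P_1P_3 = (240, 384, -672).
P_4 lies in the plane iff n · P_1P_4 = 0.
This gives (-672)z + (23520) = 0, so z = 35.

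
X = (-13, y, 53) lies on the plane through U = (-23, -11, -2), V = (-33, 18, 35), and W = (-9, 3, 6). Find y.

44

Coplanarity requires UV · (UW × UX) = 0.
UV = (-10, 29, 37), UW = (14, 14, 8); the triple product is linear in y with coefficient 598 and constant term -26312.
Setting it to zero: y = 44.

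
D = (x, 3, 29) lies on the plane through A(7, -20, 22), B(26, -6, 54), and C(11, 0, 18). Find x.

Coplanarity requires AB · (AC × AD) = 0.
AB = (19, 14, 32), AC = (4, 20, -4); the triple product is linear in x with coefficient -696 and constant term 11832.
Setting it to zero: x = 17.

17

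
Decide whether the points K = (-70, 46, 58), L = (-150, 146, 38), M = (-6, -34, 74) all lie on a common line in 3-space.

KL = (-80, 100, -20), KM = (64, -80, 16).
Each component of KM is -4/5 times the corresponding component of KL, so KM = -4/5·KL and the points are collinear.

Yes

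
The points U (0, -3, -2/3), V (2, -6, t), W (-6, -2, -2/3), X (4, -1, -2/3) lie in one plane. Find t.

Normal to plane UWX: n = (0, 0, -16); plane equation n·P = 32/3.
Requiring n·V = 32/3: (-16)t + (0) = 32/3.
So t = -2/3.

-2/3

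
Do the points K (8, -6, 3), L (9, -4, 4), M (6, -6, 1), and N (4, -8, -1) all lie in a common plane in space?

Yes

A normal to the plane through K, L, M is n = KL × KM = (-4, 0, 4).
The plane has equation n·P = -20. For N: n·N = -20.
Equal, so N lies in the plane and all four are coplanar.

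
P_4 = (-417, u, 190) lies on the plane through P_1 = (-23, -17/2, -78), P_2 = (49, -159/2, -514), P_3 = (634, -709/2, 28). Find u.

A normal to the plane is n = P_1P_2 × P_1P_3 = (-158382, -294084, 21735).
P_4 lies in the plane iff n · P_1P_4 = 0.
This gives (-294084)u + (65727774) = 0, so u = 447/2.

447/2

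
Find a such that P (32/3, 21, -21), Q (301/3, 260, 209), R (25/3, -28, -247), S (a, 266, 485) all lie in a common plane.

The points are coplanar iff PQ · (PR × PS) = 0.
Expanding, this is linear in a: (-42744)a + (3348280) = 0.
So a = 235/3.

235/3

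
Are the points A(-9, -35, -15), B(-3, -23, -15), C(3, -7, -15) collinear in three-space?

AB = (6, 12, 0), AC = (12, 28, 0).
Comparing components 1 and 2: (6)(28) − (12)(12) = 24 ≠ 0, so AB and AC are not parallel and the points are not collinear.

No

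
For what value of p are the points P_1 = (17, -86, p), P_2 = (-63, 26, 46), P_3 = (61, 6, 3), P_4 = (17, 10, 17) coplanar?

-22

Coplanarity ⇔ det[P_1P_2; P_1P_3; P_1P_4] = 0.
Expanding, this is linear in p: (384)p + (8448) = 0.
So p = -22.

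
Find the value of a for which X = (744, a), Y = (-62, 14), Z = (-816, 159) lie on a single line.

Collinearity: (X − Y) must be parallel to (Z − Y) = (-754, 145).
Cross-multiplying the components: (a − 14)·(-754) = (806)·(145).
Solving gives a = -141.

-141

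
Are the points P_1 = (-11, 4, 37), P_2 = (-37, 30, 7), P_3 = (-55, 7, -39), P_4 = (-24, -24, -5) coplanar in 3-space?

No

A normal to the plane through P_1, P_2, P_3 is n = P_1P_2 × P_1P_3 = (-1886, -656, 1066).
The plane has equation n·P = 57564. For P_4: n·P_4 = 55678.
55678 ≠ 57564, so P_4 is off the plane.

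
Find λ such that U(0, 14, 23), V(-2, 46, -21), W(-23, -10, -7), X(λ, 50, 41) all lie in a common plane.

The points are coplanar iff UV · (UW × UX) = 0.
Expanding, this is linear in λ: (-2016)λ + (48384) = 0.
So λ = 24.

24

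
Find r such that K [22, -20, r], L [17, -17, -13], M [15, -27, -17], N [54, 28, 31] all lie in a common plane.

-9

The points are coplanar iff KL · (KM × KN) = 0.
Expanding, this is linear in r: (-280)r + (-2520) = 0.
So r = -9.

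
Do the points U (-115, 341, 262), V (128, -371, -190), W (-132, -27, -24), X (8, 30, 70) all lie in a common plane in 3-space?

With U as base: UV = (243, -712, -452), UW = (-17, -368, -286), UX = (123, -311, -192).
UW × UX = (-18290, -38442, 50551).
UV · (UW × UX) = 77182.
Since 77182 ≠ 0, the four points are not coplanar.

No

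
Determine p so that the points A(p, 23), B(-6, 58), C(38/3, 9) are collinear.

22/3

The three points are collinear iff det[AB; AC] = 0.
This determinant is linear in p: (49)p + (-1078/3) = 0, so p = 22/3.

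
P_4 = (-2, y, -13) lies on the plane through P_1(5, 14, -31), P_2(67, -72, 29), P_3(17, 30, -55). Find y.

Coplanarity requires P_1P_2 · (P_1P_3 × P_1P_4) = 0.
P_1P_2 = (62, -86, 60), P_1P_3 = (12, 16, -24); the triple product is linear in y with coefficient 2208 and constant term -2208.
Setting it to zero: y = 1.

1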